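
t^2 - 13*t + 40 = (t - 8)*(t - 5)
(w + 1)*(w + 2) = w^2 + 3*w + 2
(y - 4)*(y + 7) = y^2 + 3*y - 28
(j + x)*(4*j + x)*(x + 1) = 4*j^2*x + 4*j^2 + 5*j*x^2 + 5*j*x + x^3 + x^2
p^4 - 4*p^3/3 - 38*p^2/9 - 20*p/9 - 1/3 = (p - 3)*(p + 1/3)^2*(p + 1)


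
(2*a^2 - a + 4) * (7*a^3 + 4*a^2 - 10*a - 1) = 14*a^5 + a^4 + 4*a^3 + 24*a^2 - 39*a - 4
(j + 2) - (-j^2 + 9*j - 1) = j^2 - 8*j + 3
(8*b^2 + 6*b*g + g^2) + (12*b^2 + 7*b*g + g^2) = 20*b^2 + 13*b*g + 2*g^2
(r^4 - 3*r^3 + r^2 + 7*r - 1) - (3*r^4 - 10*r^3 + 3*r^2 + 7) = -2*r^4 + 7*r^3 - 2*r^2 + 7*r - 8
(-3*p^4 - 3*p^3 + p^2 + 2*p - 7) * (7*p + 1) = -21*p^5 - 24*p^4 + 4*p^3 + 15*p^2 - 47*p - 7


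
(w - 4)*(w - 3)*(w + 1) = w^3 - 6*w^2 + 5*w + 12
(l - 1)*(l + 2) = l^2 + l - 2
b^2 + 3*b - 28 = (b - 4)*(b + 7)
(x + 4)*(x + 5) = x^2 + 9*x + 20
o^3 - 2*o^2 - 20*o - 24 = (o - 6)*(o + 2)^2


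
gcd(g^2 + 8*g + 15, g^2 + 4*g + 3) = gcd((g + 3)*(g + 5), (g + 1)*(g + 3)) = g + 3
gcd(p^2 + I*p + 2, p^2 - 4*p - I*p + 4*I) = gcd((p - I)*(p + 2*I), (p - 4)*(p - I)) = p - I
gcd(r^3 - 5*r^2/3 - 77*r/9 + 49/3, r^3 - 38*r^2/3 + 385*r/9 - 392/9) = r^2 - 14*r/3 + 49/9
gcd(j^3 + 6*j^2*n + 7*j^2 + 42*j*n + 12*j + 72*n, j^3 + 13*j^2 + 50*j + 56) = j + 4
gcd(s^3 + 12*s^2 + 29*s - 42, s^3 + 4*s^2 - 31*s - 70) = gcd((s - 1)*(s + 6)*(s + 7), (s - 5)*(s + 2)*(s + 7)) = s + 7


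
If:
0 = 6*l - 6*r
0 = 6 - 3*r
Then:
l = 2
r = 2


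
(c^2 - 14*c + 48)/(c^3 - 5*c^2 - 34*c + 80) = (c - 6)/(c^2 + 3*c - 10)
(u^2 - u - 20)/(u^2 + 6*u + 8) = (u - 5)/(u + 2)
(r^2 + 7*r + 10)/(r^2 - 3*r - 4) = (r^2 + 7*r + 10)/(r^2 - 3*r - 4)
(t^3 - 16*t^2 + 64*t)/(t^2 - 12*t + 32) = t*(t - 8)/(t - 4)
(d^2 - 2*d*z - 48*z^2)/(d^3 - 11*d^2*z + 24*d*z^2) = (-d - 6*z)/(d*(-d + 3*z))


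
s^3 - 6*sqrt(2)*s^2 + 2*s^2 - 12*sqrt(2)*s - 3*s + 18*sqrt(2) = (s - 1)*(s + 3)*(s - 6*sqrt(2))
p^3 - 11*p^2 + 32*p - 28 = (p - 7)*(p - 2)^2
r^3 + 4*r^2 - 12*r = r*(r - 2)*(r + 6)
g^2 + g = g*(g + 1)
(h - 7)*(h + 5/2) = h^2 - 9*h/2 - 35/2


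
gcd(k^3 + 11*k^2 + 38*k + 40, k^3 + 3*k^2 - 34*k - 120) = k^2 + 9*k + 20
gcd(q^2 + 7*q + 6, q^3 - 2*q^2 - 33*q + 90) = q + 6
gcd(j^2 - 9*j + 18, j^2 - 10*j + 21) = j - 3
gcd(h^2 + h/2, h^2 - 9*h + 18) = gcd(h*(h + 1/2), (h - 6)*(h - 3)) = 1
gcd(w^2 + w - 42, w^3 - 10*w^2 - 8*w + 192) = w - 6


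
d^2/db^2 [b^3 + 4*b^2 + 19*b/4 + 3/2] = 6*b + 8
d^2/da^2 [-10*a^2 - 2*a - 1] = -20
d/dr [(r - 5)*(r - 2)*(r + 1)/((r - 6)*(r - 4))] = (r^4 - 20*r^3 + 129*r^2 - 308*r + 172)/(r^4 - 20*r^3 + 148*r^2 - 480*r + 576)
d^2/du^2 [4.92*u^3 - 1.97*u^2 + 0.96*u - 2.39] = 29.52*u - 3.94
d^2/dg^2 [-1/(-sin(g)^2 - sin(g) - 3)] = (-4*sin(g)^4 - 3*sin(g)^3 + 17*sin(g)^2 + 9*sin(g) - 4)/(sin(g)^2 + sin(g) + 3)^3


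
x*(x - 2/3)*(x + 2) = x^3 + 4*x^2/3 - 4*x/3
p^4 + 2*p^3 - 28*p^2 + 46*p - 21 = (p - 3)*(p - 1)^2*(p + 7)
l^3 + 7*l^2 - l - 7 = (l - 1)*(l + 1)*(l + 7)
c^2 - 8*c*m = c*(c - 8*m)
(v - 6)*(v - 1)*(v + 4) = v^3 - 3*v^2 - 22*v + 24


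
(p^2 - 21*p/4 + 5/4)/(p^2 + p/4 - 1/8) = 2*(p - 5)/(2*p + 1)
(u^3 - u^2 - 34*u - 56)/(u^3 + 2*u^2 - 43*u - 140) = (u + 2)/(u + 5)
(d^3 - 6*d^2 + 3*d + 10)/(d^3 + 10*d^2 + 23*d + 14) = (d^2 - 7*d + 10)/(d^2 + 9*d + 14)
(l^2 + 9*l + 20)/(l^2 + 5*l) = (l + 4)/l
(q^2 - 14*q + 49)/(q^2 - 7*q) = (q - 7)/q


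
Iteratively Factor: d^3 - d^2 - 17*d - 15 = (d - 5)*(d^2 + 4*d + 3) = (d - 5)*(d + 3)*(d + 1)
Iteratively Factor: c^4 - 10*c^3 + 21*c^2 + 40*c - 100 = (c - 5)*(c^3 - 5*c^2 - 4*c + 20) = (c - 5)*(c + 2)*(c^2 - 7*c + 10) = (c - 5)^2*(c + 2)*(c - 2)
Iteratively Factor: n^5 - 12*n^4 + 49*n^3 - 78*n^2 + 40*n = (n)*(n^4 - 12*n^3 + 49*n^2 - 78*n + 40) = n*(n - 1)*(n^3 - 11*n^2 + 38*n - 40) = n*(n - 4)*(n - 1)*(n^2 - 7*n + 10) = n*(n - 4)*(n - 2)*(n - 1)*(n - 5)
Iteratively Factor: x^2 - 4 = (x - 2)*(x + 2)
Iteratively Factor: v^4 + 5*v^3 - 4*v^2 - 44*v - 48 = (v + 4)*(v^3 + v^2 - 8*v - 12) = (v + 2)*(v + 4)*(v^2 - v - 6) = (v + 2)^2*(v + 4)*(v - 3)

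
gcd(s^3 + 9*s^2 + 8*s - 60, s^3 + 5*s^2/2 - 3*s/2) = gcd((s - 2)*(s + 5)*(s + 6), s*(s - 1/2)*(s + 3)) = 1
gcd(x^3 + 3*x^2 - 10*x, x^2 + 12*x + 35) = x + 5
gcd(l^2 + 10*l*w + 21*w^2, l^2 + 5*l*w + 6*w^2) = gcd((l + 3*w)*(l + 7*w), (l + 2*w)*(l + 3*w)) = l + 3*w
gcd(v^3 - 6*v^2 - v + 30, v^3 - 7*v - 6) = v^2 - v - 6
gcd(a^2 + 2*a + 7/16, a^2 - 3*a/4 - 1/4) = a + 1/4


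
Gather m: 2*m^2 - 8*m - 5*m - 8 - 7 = 2*m^2 - 13*m - 15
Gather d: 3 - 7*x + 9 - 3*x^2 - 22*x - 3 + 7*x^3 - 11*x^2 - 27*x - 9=7*x^3 - 14*x^2 - 56*x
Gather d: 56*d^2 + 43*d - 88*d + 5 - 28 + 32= 56*d^2 - 45*d + 9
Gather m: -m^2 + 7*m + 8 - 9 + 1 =-m^2 + 7*m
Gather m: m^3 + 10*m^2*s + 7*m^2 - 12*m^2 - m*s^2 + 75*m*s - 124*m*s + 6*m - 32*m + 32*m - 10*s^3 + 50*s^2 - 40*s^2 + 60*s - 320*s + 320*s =m^3 + m^2*(10*s - 5) + m*(-s^2 - 49*s + 6) - 10*s^3 + 10*s^2 + 60*s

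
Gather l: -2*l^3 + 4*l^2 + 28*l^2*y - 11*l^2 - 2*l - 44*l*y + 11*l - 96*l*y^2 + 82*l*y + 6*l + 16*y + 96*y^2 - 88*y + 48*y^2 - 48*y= -2*l^3 + l^2*(28*y - 7) + l*(-96*y^2 + 38*y + 15) + 144*y^2 - 120*y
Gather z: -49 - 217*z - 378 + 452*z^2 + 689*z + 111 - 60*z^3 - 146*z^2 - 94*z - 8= -60*z^3 + 306*z^2 + 378*z - 324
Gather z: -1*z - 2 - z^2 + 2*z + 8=-z^2 + z + 6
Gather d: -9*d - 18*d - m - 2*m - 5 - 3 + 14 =-27*d - 3*m + 6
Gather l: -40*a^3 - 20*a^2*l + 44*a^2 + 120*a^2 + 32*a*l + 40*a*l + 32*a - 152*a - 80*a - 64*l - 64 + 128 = -40*a^3 + 164*a^2 - 200*a + l*(-20*a^2 + 72*a - 64) + 64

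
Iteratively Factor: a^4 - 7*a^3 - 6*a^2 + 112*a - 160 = (a - 2)*(a^3 - 5*a^2 - 16*a + 80) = (a - 4)*(a - 2)*(a^2 - a - 20) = (a - 4)*(a - 2)*(a + 4)*(a - 5)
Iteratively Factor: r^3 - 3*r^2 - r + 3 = (r + 1)*(r^2 - 4*r + 3) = (r - 3)*(r + 1)*(r - 1)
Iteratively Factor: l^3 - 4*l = (l + 2)*(l^2 - 2*l) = (l - 2)*(l + 2)*(l)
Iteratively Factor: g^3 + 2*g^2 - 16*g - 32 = (g + 4)*(g^2 - 2*g - 8) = (g + 2)*(g + 4)*(g - 4)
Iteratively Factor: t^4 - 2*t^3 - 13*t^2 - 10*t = (t - 5)*(t^3 + 3*t^2 + 2*t) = (t - 5)*(t + 1)*(t^2 + 2*t) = t*(t - 5)*(t + 1)*(t + 2)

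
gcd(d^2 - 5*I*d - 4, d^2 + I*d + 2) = d - I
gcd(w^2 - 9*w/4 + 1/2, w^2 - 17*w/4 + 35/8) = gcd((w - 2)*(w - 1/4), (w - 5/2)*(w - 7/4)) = 1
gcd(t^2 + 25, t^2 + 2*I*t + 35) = t - 5*I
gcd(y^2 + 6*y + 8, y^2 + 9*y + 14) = y + 2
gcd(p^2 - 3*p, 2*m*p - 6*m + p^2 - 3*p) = p - 3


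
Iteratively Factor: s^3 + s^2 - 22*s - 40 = (s + 2)*(s^2 - s - 20) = (s - 5)*(s + 2)*(s + 4)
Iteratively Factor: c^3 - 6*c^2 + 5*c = (c)*(c^2 - 6*c + 5) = c*(c - 5)*(c - 1)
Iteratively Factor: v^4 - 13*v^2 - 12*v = (v - 4)*(v^3 + 4*v^2 + 3*v) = (v - 4)*(v + 3)*(v^2 + v) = (v - 4)*(v + 1)*(v + 3)*(v)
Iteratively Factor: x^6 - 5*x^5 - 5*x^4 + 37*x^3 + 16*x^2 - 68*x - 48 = (x + 1)*(x^5 - 6*x^4 + x^3 + 36*x^2 - 20*x - 48) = (x + 1)^2*(x^4 - 7*x^3 + 8*x^2 + 28*x - 48) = (x + 1)^2*(x + 2)*(x^3 - 9*x^2 + 26*x - 24) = (x - 4)*(x + 1)^2*(x + 2)*(x^2 - 5*x + 6) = (x - 4)*(x - 3)*(x + 1)^2*(x + 2)*(x - 2)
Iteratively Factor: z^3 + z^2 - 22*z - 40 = (z - 5)*(z^2 + 6*z + 8) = (z - 5)*(z + 2)*(z + 4)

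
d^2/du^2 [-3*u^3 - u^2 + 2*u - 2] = -18*u - 2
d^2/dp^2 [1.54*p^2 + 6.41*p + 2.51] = 3.08000000000000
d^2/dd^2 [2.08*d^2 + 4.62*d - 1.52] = 4.16000000000000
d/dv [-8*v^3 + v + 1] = 1 - 24*v^2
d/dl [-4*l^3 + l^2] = 2*l*(1 - 6*l)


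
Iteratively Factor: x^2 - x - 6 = (x + 2)*(x - 3)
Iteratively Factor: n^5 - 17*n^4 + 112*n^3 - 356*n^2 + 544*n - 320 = (n - 2)*(n^4 - 15*n^3 + 82*n^2 - 192*n + 160) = (n - 4)*(n - 2)*(n^3 - 11*n^2 + 38*n - 40) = (n - 5)*(n - 4)*(n - 2)*(n^2 - 6*n + 8) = (n - 5)*(n - 4)^2*(n - 2)*(n - 2)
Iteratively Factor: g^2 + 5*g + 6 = (g + 2)*(g + 3)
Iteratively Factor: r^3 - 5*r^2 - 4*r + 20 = (r + 2)*(r^2 - 7*r + 10) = (r - 5)*(r + 2)*(r - 2)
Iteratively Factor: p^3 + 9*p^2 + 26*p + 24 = (p + 3)*(p^2 + 6*p + 8) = (p + 2)*(p + 3)*(p + 4)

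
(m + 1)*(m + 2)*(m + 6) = m^3 + 9*m^2 + 20*m + 12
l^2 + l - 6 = (l - 2)*(l + 3)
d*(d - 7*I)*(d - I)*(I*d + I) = I*d^4 + 8*d^3 + I*d^3 + 8*d^2 - 7*I*d^2 - 7*I*d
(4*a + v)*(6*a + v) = 24*a^2 + 10*a*v + v^2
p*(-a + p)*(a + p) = -a^2*p + p^3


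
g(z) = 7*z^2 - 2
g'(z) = 14*z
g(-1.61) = 16.14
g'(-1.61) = -22.54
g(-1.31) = 10.01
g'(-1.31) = -18.34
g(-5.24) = 190.20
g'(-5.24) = -73.36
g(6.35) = 280.26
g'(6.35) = 88.90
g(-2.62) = 46.05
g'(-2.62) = -36.68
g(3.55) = 86.22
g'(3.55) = 49.70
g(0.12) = -1.90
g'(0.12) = 1.68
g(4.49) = 139.12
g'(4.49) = 62.86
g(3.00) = 61.00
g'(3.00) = 42.00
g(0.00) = -2.00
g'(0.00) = 0.00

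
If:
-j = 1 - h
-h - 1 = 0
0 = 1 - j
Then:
No Solution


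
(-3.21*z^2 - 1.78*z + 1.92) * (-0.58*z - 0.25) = 1.8618*z^3 + 1.8349*z^2 - 0.6686*z - 0.48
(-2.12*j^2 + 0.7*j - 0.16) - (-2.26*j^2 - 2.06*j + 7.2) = 0.14*j^2 + 2.76*j - 7.36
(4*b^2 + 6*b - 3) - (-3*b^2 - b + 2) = 7*b^2 + 7*b - 5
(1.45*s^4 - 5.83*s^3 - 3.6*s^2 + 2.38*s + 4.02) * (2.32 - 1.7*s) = -2.465*s^5 + 13.275*s^4 - 7.4056*s^3 - 12.398*s^2 - 1.3124*s + 9.3264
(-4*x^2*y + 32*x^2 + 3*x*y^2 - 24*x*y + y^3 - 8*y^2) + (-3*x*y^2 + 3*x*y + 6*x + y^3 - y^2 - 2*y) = -4*x^2*y + 32*x^2 - 21*x*y + 6*x + 2*y^3 - 9*y^2 - 2*y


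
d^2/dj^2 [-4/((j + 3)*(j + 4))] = 8*(-(j + 3)^2 - (j + 3)*(j + 4) - (j + 4)^2)/((j + 3)^3*(j + 4)^3)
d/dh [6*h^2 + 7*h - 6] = 12*h + 7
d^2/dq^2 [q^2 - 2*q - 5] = 2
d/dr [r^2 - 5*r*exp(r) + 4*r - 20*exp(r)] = -5*r*exp(r) + 2*r - 25*exp(r) + 4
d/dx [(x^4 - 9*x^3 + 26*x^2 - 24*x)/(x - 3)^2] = (2*x^3 - 15*x^2 + 36*x - 24)/(x^2 - 6*x + 9)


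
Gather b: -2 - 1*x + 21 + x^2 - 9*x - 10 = x^2 - 10*x + 9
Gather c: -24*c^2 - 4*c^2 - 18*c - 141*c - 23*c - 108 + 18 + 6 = -28*c^2 - 182*c - 84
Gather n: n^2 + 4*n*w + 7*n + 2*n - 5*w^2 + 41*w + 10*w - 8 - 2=n^2 + n*(4*w + 9) - 5*w^2 + 51*w - 10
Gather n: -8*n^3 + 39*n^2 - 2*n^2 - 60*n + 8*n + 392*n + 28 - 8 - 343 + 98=-8*n^3 + 37*n^2 + 340*n - 225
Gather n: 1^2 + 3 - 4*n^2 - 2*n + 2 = -4*n^2 - 2*n + 6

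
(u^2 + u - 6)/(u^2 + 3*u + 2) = (u^2 + u - 6)/(u^2 + 3*u + 2)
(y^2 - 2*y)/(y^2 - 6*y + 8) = y/(y - 4)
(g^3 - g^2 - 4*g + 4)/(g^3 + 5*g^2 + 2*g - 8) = (g - 2)/(g + 4)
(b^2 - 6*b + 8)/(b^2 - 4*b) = (b - 2)/b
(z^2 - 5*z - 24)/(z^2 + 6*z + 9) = (z - 8)/(z + 3)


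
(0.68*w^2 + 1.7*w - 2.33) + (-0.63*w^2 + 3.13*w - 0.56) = 0.05*w^2 + 4.83*w - 2.89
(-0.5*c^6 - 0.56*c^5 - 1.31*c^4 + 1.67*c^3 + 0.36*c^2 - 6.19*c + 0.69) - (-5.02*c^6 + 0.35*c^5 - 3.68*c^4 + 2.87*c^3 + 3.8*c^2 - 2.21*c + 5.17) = 4.52*c^6 - 0.91*c^5 + 2.37*c^4 - 1.2*c^3 - 3.44*c^2 - 3.98*c - 4.48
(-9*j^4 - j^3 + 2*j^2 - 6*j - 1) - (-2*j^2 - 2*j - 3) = -9*j^4 - j^3 + 4*j^2 - 4*j + 2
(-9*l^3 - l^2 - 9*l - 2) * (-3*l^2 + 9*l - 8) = 27*l^5 - 78*l^4 + 90*l^3 - 67*l^2 + 54*l + 16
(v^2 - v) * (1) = v^2 - v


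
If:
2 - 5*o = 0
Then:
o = 2/5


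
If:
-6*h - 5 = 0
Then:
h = -5/6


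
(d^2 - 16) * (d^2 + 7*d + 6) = d^4 + 7*d^3 - 10*d^2 - 112*d - 96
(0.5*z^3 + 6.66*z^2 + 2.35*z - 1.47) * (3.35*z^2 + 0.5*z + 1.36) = 1.675*z^5 + 22.561*z^4 + 11.8825*z^3 + 5.3081*z^2 + 2.461*z - 1.9992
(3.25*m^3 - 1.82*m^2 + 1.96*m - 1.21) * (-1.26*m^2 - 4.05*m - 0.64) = -4.095*m^5 - 10.8693*m^4 + 2.8214*m^3 - 5.2486*m^2 + 3.6461*m + 0.7744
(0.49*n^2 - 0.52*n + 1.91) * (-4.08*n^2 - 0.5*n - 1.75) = -1.9992*n^4 + 1.8766*n^3 - 8.3903*n^2 - 0.0449999999999999*n - 3.3425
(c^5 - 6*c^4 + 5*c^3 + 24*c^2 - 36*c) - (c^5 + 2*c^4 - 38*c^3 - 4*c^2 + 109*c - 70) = -8*c^4 + 43*c^3 + 28*c^2 - 145*c + 70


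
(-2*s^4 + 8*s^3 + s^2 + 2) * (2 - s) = 2*s^5 - 12*s^4 + 15*s^3 + 2*s^2 - 2*s + 4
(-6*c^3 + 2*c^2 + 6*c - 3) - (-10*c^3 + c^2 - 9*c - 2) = 4*c^3 + c^2 + 15*c - 1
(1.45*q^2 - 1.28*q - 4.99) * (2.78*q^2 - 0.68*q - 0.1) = 4.031*q^4 - 4.5444*q^3 - 13.1468*q^2 + 3.5212*q + 0.499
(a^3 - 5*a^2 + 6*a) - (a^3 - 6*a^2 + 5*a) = a^2 + a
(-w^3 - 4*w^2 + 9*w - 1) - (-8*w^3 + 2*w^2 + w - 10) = 7*w^3 - 6*w^2 + 8*w + 9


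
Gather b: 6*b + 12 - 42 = 6*b - 30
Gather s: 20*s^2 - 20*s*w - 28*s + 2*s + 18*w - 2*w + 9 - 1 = 20*s^2 + s*(-20*w - 26) + 16*w + 8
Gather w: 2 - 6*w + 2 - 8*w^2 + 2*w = -8*w^2 - 4*w + 4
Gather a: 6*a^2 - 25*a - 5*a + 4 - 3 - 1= 6*a^2 - 30*a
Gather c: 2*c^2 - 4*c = 2*c^2 - 4*c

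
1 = 1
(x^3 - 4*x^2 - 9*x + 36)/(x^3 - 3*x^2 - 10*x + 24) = (x - 3)/(x - 2)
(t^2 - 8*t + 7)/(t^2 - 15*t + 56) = (t - 1)/(t - 8)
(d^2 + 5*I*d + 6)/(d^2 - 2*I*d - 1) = (d + 6*I)/(d - I)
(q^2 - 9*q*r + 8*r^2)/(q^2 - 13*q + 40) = (q^2 - 9*q*r + 8*r^2)/(q^2 - 13*q + 40)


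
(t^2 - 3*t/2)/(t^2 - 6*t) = (t - 3/2)/(t - 6)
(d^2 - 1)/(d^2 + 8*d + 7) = (d - 1)/(d + 7)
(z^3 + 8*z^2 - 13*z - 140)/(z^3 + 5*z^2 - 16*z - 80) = (z + 7)/(z + 4)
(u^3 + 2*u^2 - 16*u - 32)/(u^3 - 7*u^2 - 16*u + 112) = (u + 2)/(u - 7)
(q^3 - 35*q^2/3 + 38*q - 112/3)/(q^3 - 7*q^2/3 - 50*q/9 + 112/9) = 3*(q - 7)/(3*q + 7)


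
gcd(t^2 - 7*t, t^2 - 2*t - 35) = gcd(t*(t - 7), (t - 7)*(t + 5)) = t - 7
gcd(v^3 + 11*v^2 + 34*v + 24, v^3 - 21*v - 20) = v^2 + 5*v + 4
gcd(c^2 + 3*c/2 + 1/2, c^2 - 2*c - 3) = c + 1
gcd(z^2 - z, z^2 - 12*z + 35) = 1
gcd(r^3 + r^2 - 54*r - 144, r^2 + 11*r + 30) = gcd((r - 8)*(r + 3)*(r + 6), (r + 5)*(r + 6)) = r + 6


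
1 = 1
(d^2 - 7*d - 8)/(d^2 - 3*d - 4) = (d - 8)/(d - 4)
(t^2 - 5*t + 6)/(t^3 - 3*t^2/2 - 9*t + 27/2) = 2*(t - 2)/(2*t^2 + 3*t - 9)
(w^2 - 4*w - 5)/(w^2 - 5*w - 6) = (w - 5)/(w - 6)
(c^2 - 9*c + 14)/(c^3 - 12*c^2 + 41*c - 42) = 1/(c - 3)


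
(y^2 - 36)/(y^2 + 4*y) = (y^2 - 36)/(y*(y + 4))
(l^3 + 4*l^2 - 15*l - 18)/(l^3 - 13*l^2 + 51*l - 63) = (l^2 + 7*l + 6)/(l^2 - 10*l + 21)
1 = 1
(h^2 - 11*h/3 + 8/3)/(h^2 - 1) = (h - 8/3)/(h + 1)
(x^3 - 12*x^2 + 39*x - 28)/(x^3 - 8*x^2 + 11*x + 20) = (x^2 - 8*x + 7)/(x^2 - 4*x - 5)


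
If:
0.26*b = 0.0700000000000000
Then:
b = 0.27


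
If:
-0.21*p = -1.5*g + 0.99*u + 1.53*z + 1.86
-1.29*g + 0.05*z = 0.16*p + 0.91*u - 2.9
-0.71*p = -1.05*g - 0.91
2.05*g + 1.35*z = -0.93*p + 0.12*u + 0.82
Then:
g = 0.71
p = 2.33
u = 1.67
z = -1.92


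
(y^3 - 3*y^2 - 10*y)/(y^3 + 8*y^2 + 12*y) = (y - 5)/(y + 6)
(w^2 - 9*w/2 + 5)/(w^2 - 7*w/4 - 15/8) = 4*(w - 2)/(4*w + 3)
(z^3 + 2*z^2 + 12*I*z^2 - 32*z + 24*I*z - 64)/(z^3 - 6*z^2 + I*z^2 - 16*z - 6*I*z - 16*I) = (z^2 + 12*I*z - 32)/(z^2 + z*(-8 + I) - 8*I)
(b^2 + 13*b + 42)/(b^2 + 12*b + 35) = (b + 6)/(b + 5)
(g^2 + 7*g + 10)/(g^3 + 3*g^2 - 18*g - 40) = 1/(g - 4)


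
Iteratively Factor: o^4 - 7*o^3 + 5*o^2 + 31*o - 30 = (o + 2)*(o^3 - 9*o^2 + 23*o - 15) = (o - 3)*(o + 2)*(o^2 - 6*o + 5) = (o - 3)*(o - 1)*(o + 2)*(o - 5)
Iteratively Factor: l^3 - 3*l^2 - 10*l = (l - 5)*(l^2 + 2*l) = (l - 5)*(l + 2)*(l)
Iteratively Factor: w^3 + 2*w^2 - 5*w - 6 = (w + 1)*(w^2 + w - 6) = (w - 2)*(w + 1)*(w + 3)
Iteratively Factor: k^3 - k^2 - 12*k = (k + 3)*(k^2 - 4*k) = k*(k + 3)*(k - 4)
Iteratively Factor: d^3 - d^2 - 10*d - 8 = (d - 4)*(d^2 + 3*d + 2) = (d - 4)*(d + 1)*(d + 2)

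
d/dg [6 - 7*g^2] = -14*g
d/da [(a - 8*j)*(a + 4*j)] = 2*a - 4*j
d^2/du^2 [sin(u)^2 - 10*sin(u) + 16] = 10*sin(u) + 2*cos(2*u)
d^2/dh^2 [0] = 0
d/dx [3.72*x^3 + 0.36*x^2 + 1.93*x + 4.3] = 11.16*x^2 + 0.72*x + 1.93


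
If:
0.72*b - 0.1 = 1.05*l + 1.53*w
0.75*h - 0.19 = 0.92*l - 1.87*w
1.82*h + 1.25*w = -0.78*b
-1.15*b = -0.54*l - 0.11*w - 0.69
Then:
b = 0.60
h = -0.43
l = -0.05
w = 0.25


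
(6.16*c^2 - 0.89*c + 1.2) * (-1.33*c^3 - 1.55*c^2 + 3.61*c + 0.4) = -8.1928*c^5 - 8.3643*c^4 + 22.0211*c^3 - 2.6089*c^2 + 3.976*c + 0.48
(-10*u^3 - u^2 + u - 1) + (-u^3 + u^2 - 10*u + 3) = -11*u^3 - 9*u + 2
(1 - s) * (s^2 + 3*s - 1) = -s^3 - 2*s^2 + 4*s - 1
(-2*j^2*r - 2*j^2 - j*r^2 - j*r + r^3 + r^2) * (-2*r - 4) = 4*j^2*r^2 + 12*j^2*r + 8*j^2 + 2*j*r^3 + 6*j*r^2 + 4*j*r - 2*r^4 - 6*r^3 - 4*r^2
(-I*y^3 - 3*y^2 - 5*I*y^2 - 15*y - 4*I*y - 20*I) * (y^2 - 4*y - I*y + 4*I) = -I*y^5 - 4*y^4 - I*y^4 - 4*y^3 + 19*I*y^3 + 76*y^2 - I*y^2 - 4*y + 20*I*y + 80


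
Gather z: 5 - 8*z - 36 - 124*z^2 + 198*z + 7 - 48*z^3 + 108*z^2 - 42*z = -48*z^3 - 16*z^2 + 148*z - 24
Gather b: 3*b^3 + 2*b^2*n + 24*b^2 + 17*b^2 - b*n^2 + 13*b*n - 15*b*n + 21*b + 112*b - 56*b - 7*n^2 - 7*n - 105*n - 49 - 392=3*b^3 + b^2*(2*n + 41) + b*(-n^2 - 2*n + 77) - 7*n^2 - 112*n - 441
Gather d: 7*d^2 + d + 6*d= 7*d^2 + 7*d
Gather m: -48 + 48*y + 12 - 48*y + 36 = 0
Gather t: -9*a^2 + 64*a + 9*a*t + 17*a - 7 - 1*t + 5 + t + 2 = -9*a^2 + 9*a*t + 81*a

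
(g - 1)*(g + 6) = g^2 + 5*g - 6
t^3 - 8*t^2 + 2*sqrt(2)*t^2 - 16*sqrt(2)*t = t*(t - 8)*(t + 2*sqrt(2))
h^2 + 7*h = h*(h + 7)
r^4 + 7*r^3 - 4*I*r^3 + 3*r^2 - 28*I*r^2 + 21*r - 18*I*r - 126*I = (r + 7)*(r - 3*I)^2*(r + 2*I)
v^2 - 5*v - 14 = (v - 7)*(v + 2)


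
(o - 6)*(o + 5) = o^2 - o - 30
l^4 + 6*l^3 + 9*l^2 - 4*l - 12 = (l - 1)*(l + 2)^2*(l + 3)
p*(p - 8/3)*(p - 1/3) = p^3 - 3*p^2 + 8*p/9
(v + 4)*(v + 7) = v^2 + 11*v + 28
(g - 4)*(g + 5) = g^2 + g - 20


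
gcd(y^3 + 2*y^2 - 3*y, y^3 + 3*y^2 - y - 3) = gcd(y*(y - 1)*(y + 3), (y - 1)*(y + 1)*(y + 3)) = y^2 + 2*y - 3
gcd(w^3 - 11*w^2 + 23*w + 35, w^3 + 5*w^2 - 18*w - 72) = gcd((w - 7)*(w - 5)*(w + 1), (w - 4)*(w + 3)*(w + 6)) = 1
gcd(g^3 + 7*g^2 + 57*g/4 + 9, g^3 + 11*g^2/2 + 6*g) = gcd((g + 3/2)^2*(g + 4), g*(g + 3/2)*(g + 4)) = g^2 + 11*g/2 + 6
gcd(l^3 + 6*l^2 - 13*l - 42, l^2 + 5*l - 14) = l + 7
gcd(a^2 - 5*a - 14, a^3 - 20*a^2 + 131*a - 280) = a - 7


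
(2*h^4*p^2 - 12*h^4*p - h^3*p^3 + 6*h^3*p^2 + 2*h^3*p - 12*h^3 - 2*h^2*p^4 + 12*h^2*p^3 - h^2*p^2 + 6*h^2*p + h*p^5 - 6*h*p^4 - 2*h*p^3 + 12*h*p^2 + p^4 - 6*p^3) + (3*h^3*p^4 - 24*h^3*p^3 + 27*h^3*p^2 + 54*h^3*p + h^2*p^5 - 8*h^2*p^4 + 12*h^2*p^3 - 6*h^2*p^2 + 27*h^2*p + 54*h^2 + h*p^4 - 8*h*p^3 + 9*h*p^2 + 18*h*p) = 2*h^4*p^2 - 12*h^4*p + 3*h^3*p^4 - 25*h^3*p^3 + 33*h^3*p^2 + 56*h^3*p - 12*h^3 + h^2*p^5 - 10*h^2*p^4 + 24*h^2*p^3 - 7*h^2*p^2 + 33*h^2*p + 54*h^2 + h*p^5 - 5*h*p^4 - 10*h*p^3 + 21*h*p^2 + 18*h*p + p^4 - 6*p^3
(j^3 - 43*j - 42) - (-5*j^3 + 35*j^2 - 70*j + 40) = 6*j^3 - 35*j^2 + 27*j - 82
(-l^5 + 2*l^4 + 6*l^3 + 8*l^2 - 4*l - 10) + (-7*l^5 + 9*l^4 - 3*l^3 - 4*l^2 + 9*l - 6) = -8*l^5 + 11*l^4 + 3*l^3 + 4*l^2 + 5*l - 16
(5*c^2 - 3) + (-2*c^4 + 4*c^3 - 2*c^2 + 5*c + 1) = -2*c^4 + 4*c^3 + 3*c^2 + 5*c - 2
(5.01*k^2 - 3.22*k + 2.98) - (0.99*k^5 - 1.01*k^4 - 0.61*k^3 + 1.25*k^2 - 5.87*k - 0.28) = -0.99*k^5 + 1.01*k^4 + 0.61*k^3 + 3.76*k^2 + 2.65*k + 3.26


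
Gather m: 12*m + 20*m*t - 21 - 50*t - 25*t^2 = m*(20*t + 12) - 25*t^2 - 50*t - 21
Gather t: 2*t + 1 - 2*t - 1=0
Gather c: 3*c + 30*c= 33*c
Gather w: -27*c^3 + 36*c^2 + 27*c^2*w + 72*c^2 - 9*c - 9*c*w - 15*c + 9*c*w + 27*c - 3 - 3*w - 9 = -27*c^3 + 108*c^2 + 3*c + w*(27*c^2 - 3) - 12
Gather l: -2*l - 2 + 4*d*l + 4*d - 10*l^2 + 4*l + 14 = 4*d - 10*l^2 + l*(4*d + 2) + 12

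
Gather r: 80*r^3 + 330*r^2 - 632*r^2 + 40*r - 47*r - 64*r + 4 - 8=80*r^3 - 302*r^2 - 71*r - 4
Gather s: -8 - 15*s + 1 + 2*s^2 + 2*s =2*s^2 - 13*s - 7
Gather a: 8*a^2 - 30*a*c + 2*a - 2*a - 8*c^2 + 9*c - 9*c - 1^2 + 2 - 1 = 8*a^2 - 30*a*c - 8*c^2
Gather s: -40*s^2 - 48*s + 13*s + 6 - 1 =-40*s^2 - 35*s + 5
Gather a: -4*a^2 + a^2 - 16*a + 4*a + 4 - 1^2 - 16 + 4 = -3*a^2 - 12*a - 9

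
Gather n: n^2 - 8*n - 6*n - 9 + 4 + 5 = n^2 - 14*n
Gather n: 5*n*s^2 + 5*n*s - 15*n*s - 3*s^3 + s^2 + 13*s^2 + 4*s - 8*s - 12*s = n*(5*s^2 - 10*s) - 3*s^3 + 14*s^2 - 16*s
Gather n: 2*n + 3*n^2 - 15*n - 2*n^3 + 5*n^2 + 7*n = -2*n^3 + 8*n^2 - 6*n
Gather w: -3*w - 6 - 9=-3*w - 15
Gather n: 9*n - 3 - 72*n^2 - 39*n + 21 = -72*n^2 - 30*n + 18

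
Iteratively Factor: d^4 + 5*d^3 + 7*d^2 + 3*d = (d + 3)*(d^3 + 2*d^2 + d) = (d + 1)*(d + 3)*(d^2 + d) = d*(d + 1)*(d + 3)*(d + 1)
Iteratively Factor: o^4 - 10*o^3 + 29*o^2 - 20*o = (o - 5)*(o^3 - 5*o^2 + 4*o) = o*(o - 5)*(o^2 - 5*o + 4) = o*(o - 5)*(o - 1)*(o - 4)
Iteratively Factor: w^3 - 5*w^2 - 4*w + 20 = (w + 2)*(w^2 - 7*w + 10) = (w - 5)*(w + 2)*(w - 2)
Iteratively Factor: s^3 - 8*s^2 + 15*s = (s - 5)*(s^2 - 3*s) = (s - 5)*(s - 3)*(s)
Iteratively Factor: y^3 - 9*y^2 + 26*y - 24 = (y - 3)*(y^2 - 6*y + 8) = (y - 4)*(y - 3)*(y - 2)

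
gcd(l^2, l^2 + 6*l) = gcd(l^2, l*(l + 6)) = l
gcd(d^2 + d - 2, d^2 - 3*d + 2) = d - 1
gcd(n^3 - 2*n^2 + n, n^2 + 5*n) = n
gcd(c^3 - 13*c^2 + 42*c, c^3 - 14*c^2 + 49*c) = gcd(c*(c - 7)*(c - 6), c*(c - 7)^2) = c^2 - 7*c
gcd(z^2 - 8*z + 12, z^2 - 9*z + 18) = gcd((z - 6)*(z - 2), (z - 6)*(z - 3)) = z - 6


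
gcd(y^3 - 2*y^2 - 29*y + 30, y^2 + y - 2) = y - 1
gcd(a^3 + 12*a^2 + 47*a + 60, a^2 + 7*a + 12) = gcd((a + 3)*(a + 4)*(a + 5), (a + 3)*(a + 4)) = a^2 + 7*a + 12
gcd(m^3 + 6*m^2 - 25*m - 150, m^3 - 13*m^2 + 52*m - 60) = m - 5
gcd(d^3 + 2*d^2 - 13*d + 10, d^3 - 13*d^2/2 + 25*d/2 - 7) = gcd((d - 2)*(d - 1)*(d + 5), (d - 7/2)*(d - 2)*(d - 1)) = d^2 - 3*d + 2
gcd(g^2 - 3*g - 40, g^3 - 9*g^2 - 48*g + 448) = g - 8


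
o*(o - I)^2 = o^3 - 2*I*o^2 - o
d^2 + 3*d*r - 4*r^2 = (d - r)*(d + 4*r)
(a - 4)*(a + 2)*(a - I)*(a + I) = a^4 - 2*a^3 - 7*a^2 - 2*a - 8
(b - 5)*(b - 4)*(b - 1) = b^3 - 10*b^2 + 29*b - 20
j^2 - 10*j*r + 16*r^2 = (j - 8*r)*(j - 2*r)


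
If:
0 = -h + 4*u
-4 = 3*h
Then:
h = -4/3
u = -1/3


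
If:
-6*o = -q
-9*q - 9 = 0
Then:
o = -1/6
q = -1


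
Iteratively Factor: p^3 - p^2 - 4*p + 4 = (p - 1)*(p^2 - 4) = (p - 2)*(p - 1)*(p + 2)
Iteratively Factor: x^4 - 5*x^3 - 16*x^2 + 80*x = (x)*(x^3 - 5*x^2 - 16*x + 80) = x*(x - 4)*(x^2 - x - 20) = x*(x - 5)*(x - 4)*(x + 4)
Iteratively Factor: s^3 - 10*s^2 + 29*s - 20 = (s - 1)*(s^2 - 9*s + 20) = (s - 5)*(s - 1)*(s - 4)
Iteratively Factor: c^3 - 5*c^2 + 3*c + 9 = (c + 1)*(c^2 - 6*c + 9) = (c - 3)*(c + 1)*(c - 3)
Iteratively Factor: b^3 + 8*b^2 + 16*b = (b)*(b^2 + 8*b + 16) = b*(b + 4)*(b + 4)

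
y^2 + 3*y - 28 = (y - 4)*(y + 7)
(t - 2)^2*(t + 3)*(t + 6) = t^4 + 5*t^3 - 14*t^2 - 36*t + 72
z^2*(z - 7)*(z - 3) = z^4 - 10*z^3 + 21*z^2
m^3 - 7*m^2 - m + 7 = (m - 7)*(m - 1)*(m + 1)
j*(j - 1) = j^2 - j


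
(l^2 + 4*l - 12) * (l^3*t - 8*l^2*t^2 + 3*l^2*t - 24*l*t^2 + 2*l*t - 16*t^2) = l^5*t - 8*l^4*t^2 + 7*l^4*t - 56*l^3*t^2 + 2*l^3*t - 16*l^2*t^2 - 28*l^2*t + 224*l*t^2 - 24*l*t + 192*t^2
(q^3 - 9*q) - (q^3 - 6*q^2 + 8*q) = 6*q^2 - 17*q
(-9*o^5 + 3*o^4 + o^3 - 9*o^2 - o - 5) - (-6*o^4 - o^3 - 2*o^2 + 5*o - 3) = -9*o^5 + 9*o^4 + 2*o^3 - 7*o^2 - 6*o - 2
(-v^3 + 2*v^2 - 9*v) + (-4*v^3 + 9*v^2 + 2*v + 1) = -5*v^3 + 11*v^2 - 7*v + 1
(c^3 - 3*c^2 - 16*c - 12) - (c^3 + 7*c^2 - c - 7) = -10*c^2 - 15*c - 5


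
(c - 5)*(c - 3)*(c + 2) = c^3 - 6*c^2 - c + 30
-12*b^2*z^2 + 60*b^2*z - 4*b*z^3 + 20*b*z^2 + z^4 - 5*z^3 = z*(-6*b + z)*(2*b + z)*(z - 5)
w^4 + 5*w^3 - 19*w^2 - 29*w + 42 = (w - 3)*(w - 1)*(w + 2)*(w + 7)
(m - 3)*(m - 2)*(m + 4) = m^3 - m^2 - 14*m + 24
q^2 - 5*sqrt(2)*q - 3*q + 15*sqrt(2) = (q - 3)*(q - 5*sqrt(2))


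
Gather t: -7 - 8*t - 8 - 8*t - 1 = -16*t - 16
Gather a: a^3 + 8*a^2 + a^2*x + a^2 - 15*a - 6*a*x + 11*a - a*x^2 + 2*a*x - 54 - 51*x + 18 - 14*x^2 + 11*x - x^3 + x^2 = a^3 + a^2*(x + 9) + a*(-x^2 - 4*x - 4) - x^3 - 13*x^2 - 40*x - 36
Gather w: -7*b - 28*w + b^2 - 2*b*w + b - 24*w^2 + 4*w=b^2 - 6*b - 24*w^2 + w*(-2*b - 24)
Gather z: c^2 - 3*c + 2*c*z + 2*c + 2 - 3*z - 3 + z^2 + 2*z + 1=c^2 - c + z^2 + z*(2*c - 1)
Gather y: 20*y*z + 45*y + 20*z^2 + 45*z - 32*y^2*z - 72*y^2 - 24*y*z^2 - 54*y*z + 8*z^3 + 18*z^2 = y^2*(-32*z - 72) + y*(-24*z^2 - 34*z + 45) + 8*z^3 + 38*z^2 + 45*z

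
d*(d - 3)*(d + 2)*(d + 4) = d^4 + 3*d^3 - 10*d^2 - 24*d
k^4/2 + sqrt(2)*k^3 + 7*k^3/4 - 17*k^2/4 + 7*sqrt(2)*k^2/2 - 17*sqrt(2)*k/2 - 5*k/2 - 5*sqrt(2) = (k/2 + sqrt(2))*(k - 2)*(k + 1/2)*(k + 5)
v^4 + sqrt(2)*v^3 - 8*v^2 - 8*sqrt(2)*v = v*(v - 2*sqrt(2))*(v + sqrt(2))*(v + 2*sqrt(2))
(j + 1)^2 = j^2 + 2*j + 1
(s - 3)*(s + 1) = s^2 - 2*s - 3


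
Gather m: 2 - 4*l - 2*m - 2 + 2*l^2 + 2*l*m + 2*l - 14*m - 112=2*l^2 - 2*l + m*(2*l - 16) - 112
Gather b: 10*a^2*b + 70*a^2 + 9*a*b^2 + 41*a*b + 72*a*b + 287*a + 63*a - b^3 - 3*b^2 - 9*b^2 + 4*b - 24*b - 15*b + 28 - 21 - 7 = 70*a^2 + 350*a - b^3 + b^2*(9*a - 12) + b*(10*a^2 + 113*a - 35)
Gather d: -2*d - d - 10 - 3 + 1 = -3*d - 12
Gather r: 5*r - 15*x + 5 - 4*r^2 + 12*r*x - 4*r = -4*r^2 + r*(12*x + 1) - 15*x + 5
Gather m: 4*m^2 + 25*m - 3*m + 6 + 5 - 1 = 4*m^2 + 22*m + 10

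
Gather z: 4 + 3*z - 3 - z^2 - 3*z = 1 - z^2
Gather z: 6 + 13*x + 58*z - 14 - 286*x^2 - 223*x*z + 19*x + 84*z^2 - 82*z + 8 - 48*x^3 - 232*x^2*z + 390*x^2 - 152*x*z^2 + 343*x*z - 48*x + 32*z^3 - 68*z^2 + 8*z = -48*x^3 + 104*x^2 - 16*x + 32*z^3 + z^2*(16 - 152*x) + z*(-232*x^2 + 120*x - 16)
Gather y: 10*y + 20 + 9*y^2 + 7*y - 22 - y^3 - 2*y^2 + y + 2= -y^3 + 7*y^2 + 18*y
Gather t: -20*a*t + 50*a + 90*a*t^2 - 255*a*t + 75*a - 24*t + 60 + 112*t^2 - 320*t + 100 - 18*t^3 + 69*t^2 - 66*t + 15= 125*a - 18*t^3 + t^2*(90*a + 181) + t*(-275*a - 410) + 175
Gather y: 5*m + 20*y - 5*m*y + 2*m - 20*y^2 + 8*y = 7*m - 20*y^2 + y*(28 - 5*m)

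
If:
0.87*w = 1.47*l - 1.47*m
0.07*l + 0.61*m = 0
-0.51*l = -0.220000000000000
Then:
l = 0.43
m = -0.05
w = 0.81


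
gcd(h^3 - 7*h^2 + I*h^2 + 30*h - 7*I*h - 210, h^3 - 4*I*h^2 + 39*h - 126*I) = h + 6*I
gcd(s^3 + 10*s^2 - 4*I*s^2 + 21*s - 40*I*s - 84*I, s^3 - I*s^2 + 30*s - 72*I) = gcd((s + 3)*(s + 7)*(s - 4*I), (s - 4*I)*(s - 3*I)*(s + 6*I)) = s - 4*I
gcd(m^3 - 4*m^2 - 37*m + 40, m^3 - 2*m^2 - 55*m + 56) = m^2 - 9*m + 8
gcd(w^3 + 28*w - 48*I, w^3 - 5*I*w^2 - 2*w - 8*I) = w^2 - 6*I*w - 8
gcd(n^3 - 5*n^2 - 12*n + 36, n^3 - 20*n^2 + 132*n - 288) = n - 6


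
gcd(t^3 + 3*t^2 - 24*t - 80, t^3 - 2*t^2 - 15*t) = t - 5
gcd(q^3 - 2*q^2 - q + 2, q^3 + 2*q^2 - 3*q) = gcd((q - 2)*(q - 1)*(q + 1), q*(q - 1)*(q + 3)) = q - 1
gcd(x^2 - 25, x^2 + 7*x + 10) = x + 5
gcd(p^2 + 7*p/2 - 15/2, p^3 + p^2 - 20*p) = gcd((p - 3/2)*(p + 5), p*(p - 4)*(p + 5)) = p + 5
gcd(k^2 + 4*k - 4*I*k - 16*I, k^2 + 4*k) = k + 4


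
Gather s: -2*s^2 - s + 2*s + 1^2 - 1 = -2*s^2 + s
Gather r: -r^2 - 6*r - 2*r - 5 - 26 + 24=-r^2 - 8*r - 7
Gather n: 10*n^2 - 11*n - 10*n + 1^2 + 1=10*n^2 - 21*n + 2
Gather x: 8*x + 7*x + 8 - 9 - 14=15*x - 15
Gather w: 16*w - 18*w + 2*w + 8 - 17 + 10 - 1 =0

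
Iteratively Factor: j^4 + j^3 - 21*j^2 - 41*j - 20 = (j - 5)*(j^3 + 6*j^2 + 9*j + 4) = (j - 5)*(j + 1)*(j^2 + 5*j + 4) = (j - 5)*(j + 1)^2*(j + 4)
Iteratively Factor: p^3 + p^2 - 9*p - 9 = (p - 3)*(p^2 + 4*p + 3) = (p - 3)*(p + 3)*(p + 1)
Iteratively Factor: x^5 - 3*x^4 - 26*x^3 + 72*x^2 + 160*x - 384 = (x + 4)*(x^4 - 7*x^3 + 2*x^2 + 64*x - 96) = (x - 4)*(x + 4)*(x^3 - 3*x^2 - 10*x + 24) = (x - 4)^2*(x + 4)*(x^2 + x - 6) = (x - 4)^2*(x - 2)*(x + 4)*(x + 3)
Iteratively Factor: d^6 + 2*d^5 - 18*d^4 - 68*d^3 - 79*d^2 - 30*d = (d + 1)*(d^5 + d^4 - 19*d^3 - 49*d^2 - 30*d) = (d + 1)*(d + 3)*(d^4 - 2*d^3 - 13*d^2 - 10*d) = d*(d + 1)*(d + 3)*(d^3 - 2*d^2 - 13*d - 10) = d*(d + 1)*(d + 2)*(d + 3)*(d^2 - 4*d - 5) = d*(d - 5)*(d + 1)*(d + 2)*(d + 3)*(d + 1)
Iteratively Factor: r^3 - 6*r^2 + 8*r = (r - 4)*(r^2 - 2*r) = (r - 4)*(r - 2)*(r)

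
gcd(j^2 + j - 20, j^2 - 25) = j + 5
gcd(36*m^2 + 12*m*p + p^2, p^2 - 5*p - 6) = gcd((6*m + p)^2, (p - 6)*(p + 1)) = 1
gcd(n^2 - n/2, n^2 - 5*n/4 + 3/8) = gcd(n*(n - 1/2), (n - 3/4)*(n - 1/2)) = n - 1/2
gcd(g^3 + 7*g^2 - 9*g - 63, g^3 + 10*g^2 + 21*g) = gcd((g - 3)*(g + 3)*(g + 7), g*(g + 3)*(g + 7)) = g^2 + 10*g + 21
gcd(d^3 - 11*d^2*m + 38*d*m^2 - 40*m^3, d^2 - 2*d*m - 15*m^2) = d - 5*m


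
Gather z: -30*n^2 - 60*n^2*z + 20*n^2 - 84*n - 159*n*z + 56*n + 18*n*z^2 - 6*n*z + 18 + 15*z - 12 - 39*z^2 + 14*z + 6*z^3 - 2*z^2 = -10*n^2 - 28*n + 6*z^3 + z^2*(18*n - 41) + z*(-60*n^2 - 165*n + 29) + 6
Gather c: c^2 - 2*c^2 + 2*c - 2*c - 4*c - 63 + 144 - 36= -c^2 - 4*c + 45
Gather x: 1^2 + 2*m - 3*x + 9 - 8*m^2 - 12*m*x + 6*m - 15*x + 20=-8*m^2 + 8*m + x*(-12*m - 18) + 30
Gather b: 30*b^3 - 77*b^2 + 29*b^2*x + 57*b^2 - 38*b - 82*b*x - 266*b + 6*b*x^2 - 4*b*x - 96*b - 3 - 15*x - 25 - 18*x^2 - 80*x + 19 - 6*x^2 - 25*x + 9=30*b^3 + b^2*(29*x - 20) + b*(6*x^2 - 86*x - 400) - 24*x^2 - 120*x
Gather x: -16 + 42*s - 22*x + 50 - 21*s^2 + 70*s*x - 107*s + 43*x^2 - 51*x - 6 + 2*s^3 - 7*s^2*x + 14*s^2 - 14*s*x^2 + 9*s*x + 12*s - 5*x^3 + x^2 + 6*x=2*s^3 - 7*s^2 - 53*s - 5*x^3 + x^2*(44 - 14*s) + x*(-7*s^2 + 79*s - 67) + 28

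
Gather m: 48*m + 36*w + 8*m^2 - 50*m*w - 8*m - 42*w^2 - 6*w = 8*m^2 + m*(40 - 50*w) - 42*w^2 + 30*w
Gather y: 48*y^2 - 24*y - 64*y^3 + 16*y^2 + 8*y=-64*y^3 + 64*y^2 - 16*y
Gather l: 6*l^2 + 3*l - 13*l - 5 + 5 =6*l^2 - 10*l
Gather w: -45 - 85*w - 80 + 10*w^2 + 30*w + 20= 10*w^2 - 55*w - 105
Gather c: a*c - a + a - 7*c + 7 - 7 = c*(a - 7)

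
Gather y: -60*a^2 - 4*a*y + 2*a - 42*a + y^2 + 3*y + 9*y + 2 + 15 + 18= -60*a^2 - 40*a + y^2 + y*(12 - 4*a) + 35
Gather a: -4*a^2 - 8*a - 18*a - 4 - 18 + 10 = -4*a^2 - 26*a - 12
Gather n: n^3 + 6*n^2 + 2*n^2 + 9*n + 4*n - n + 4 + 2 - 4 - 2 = n^3 + 8*n^2 + 12*n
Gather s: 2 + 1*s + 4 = s + 6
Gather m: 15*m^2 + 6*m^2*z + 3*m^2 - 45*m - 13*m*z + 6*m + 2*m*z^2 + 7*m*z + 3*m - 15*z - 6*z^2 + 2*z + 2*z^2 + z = m^2*(6*z + 18) + m*(2*z^2 - 6*z - 36) - 4*z^2 - 12*z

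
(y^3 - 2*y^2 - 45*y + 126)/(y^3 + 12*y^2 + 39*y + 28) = (y^2 - 9*y + 18)/(y^2 + 5*y + 4)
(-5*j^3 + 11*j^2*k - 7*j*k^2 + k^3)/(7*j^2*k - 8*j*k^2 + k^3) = (-5*j^2 + 6*j*k - k^2)/(k*(7*j - k))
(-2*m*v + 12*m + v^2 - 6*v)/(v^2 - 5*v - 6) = (-2*m + v)/(v + 1)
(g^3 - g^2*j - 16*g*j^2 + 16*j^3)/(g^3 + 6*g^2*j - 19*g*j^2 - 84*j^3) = (g^2 + 3*g*j - 4*j^2)/(g^2 + 10*g*j + 21*j^2)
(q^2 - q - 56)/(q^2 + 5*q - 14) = (q - 8)/(q - 2)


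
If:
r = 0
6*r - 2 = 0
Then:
No Solution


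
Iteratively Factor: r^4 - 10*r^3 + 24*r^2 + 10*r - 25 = (r - 5)*(r^3 - 5*r^2 - r + 5) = (r - 5)*(r - 1)*(r^2 - 4*r - 5) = (r - 5)^2*(r - 1)*(r + 1)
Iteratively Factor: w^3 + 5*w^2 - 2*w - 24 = (w - 2)*(w^2 + 7*w + 12) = (w - 2)*(w + 4)*(w + 3)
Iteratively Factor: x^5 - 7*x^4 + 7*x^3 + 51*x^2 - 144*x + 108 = (x + 3)*(x^4 - 10*x^3 + 37*x^2 - 60*x + 36) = (x - 3)*(x + 3)*(x^3 - 7*x^2 + 16*x - 12) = (x - 3)^2*(x + 3)*(x^2 - 4*x + 4) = (x - 3)^2*(x - 2)*(x + 3)*(x - 2)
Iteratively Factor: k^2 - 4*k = (k)*(k - 4)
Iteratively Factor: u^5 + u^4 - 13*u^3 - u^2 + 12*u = (u - 1)*(u^4 + 2*u^3 - 11*u^2 - 12*u) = (u - 1)*(u + 1)*(u^3 + u^2 - 12*u) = (u - 1)*(u + 1)*(u + 4)*(u^2 - 3*u) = (u - 3)*(u - 1)*(u + 1)*(u + 4)*(u)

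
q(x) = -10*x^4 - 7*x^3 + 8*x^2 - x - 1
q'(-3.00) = 842.00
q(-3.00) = -547.00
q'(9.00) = -30718.00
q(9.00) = -70075.00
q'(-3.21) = 1054.30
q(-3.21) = -745.57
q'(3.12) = -1370.36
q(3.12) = -1086.43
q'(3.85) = -2533.34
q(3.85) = -2482.80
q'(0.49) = -2.91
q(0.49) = -0.97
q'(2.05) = -401.06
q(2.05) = -206.35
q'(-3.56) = 1480.62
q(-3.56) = -1186.43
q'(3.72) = -2291.24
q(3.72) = -2169.38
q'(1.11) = -63.82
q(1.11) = -17.01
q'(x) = -40*x^3 - 21*x^2 + 16*x - 1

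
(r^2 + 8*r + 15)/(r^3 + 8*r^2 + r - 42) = (r + 5)/(r^2 + 5*r - 14)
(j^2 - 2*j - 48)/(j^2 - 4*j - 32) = (j + 6)/(j + 4)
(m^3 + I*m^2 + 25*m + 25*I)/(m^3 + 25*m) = (m + I)/m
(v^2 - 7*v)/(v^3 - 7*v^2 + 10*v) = (v - 7)/(v^2 - 7*v + 10)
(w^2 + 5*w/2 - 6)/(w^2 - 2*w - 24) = (w - 3/2)/(w - 6)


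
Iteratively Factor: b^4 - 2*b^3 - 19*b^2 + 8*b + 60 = (b - 5)*(b^3 + 3*b^2 - 4*b - 12) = (b - 5)*(b + 2)*(b^2 + b - 6) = (b - 5)*(b + 2)*(b + 3)*(b - 2)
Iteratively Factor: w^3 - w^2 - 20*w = (w - 5)*(w^2 + 4*w) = w*(w - 5)*(w + 4)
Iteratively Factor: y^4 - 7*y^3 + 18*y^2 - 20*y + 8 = (y - 2)*(y^3 - 5*y^2 + 8*y - 4) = (y - 2)*(y - 1)*(y^2 - 4*y + 4) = (y - 2)^2*(y - 1)*(y - 2)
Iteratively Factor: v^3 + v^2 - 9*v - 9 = (v - 3)*(v^2 + 4*v + 3) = (v - 3)*(v + 1)*(v + 3)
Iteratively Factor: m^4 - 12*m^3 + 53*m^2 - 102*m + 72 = (m - 3)*(m^3 - 9*m^2 + 26*m - 24) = (m - 3)^2*(m^2 - 6*m + 8) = (m - 3)^2*(m - 2)*(m - 4)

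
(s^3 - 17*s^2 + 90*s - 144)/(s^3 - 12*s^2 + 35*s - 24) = (s - 6)/(s - 1)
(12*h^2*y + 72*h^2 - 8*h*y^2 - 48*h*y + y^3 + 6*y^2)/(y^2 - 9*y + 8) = (12*h^2*y + 72*h^2 - 8*h*y^2 - 48*h*y + y^3 + 6*y^2)/(y^2 - 9*y + 8)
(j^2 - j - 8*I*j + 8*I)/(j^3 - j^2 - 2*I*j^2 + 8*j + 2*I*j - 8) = (j - 8*I)/(j^2 - 2*I*j + 8)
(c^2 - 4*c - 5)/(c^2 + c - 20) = (c^2 - 4*c - 5)/(c^2 + c - 20)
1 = 1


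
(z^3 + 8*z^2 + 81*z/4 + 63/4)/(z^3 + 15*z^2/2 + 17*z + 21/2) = (z + 3/2)/(z + 1)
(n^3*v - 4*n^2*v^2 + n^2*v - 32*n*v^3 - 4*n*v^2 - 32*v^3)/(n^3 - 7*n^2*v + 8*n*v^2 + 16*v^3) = v*(n^3 - 4*n^2*v + n^2 - 32*n*v^2 - 4*n*v - 32*v^2)/(n^3 - 7*n^2*v + 8*n*v^2 + 16*v^3)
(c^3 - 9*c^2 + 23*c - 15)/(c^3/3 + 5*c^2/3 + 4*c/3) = 3*(c^3 - 9*c^2 + 23*c - 15)/(c*(c^2 + 5*c + 4))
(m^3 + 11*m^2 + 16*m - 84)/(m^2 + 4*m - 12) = m + 7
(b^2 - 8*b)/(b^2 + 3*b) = (b - 8)/(b + 3)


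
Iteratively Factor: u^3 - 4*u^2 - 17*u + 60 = (u - 3)*(u^2 - u - 20) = (u - 5)*(u - 3)*(u + 4)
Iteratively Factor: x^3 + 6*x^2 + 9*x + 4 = (x + 4)*(x^2 + 2*x + 1) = (x + 1)*(x + 4)*(x + 1)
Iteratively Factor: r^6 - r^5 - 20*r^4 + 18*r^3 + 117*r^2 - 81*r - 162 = (r - 2)*(r^5 + r^4 - 18*r^3 - 18*r^2 + 81*r + 81) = (r - 2)*(r + 1)*(r^4 - 18*r^2 + 81) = (r - 2)*(r + 1)*(r + 3)*(r^3 - 3*r^2 - 9*r + 27) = (r - 3)*(r - 2)*(r + 1)*(r + 3)*(r^2 - 9) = (r - 3)*(r - 2)*(r + 1)*(r + 3)^2*(r - 3)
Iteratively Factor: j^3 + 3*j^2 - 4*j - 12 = (j + 2)*(j^2 + j - 6) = (j - 2)*(j + 2)*(j + 3)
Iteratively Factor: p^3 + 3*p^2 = (p)*(p^2 + 3*p) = p^2*(p + 3)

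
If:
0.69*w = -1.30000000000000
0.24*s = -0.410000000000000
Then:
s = -1.71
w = -1.88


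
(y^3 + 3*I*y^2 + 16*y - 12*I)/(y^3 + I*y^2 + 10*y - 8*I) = (y + 6*I)/(y + 4*I)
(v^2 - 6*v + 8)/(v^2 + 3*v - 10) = (v - 4)/(v + 5)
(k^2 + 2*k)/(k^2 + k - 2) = k/(k - 1)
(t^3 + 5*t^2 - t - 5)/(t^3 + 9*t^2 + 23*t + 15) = (t - 1)/(t + 3)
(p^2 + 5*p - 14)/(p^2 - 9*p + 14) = (p + 7)/(p - 7)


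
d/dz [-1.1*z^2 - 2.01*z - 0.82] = -2.2*z - 2.01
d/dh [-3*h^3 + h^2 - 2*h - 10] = -9*h^2 + 2*h - 2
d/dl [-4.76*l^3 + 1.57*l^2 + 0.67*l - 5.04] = -14.28*l^2 + 3.14*l + 0.67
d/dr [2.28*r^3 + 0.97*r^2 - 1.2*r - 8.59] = 6.84*r^2 + 1.94*r - 1.2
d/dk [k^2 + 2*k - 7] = 2*k + 2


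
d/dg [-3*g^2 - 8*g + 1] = -6*g - 8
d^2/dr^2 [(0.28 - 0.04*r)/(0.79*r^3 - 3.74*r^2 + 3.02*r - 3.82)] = (-0.149784*r^5 + 2.80608*r^4 - 14.164752*r^3 + 26.058768*r^2 - 10.476528*r - 3.816096)/(0.493039*r^9 - 7.002402*r^8 + 38.804958*r^7 - 113.003162*r^6 + 216.062436*r^5 - 317.31132*r^4 + 321.004412*r^3 - 268.246512*r^2 + 132.207144*r - 55.742968)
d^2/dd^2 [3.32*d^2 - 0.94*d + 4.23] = 6.64000000000000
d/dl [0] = 0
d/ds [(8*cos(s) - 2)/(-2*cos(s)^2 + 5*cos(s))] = 2*(-8*sin(s) - 5*sin(s)/cos(s)^2 + 4*tan(s))/(2*cos(s) - 5)^2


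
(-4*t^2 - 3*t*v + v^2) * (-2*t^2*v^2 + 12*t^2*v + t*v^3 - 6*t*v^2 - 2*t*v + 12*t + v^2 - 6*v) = 8*t^4*v^2 - 48*t^4*v + 2*t^3*v^3 - 12*t^3*v^2 + 8*t^3*v - 48*t^3 - 5*t^2*v^4 + 30*t^2*v^3 + 2*t^2*v^2 - 12*t^2*v + t*v^5 - 6*t*v^4 - 5*t*v^3 + 30*t*v^2 + v^4 - 6*v^3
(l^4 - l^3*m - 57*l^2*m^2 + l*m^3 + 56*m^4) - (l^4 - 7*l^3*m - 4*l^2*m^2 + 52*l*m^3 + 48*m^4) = 6*l^3*m - 53*l^2*m^2 - 51*l*m^3 + 8*m^4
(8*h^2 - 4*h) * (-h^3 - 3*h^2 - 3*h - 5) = -8*h^5 - 20*h^4 - 12*h^3 - 28*h^2 + 20*h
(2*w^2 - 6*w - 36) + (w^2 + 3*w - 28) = 3*w^2 - 3*w - 64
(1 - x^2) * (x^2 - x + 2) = -x^4 + x^3 - x^2 - x + 2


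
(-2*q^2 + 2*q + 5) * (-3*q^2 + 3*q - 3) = 6*q^4 - 12*q^3 - 3*q^2 + 9*q - 15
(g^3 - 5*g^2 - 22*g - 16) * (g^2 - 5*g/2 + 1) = g^5 - 15*g^4/2 - 17*g^3/2 + 34*g^2 + 18*g - 16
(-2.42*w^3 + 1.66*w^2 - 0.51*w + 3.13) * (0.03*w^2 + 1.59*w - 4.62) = -0.0726*w^5 - 3.798*w^4 + 13.8045*w^3 - 8.3862*w^2 + 7.3329*w - 14.4606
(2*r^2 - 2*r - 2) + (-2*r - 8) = 2*r^2 - 4*r - 10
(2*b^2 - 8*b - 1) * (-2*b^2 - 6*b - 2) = -4*b^4 + 4*b^3 + 46*b^2 + 22*b + 2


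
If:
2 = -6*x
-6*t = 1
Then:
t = -1/6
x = -1/3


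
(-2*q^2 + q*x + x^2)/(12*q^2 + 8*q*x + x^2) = (-q + x)/(6*q + x)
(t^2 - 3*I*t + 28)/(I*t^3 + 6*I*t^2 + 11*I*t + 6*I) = I*(-t^2 + 3*I*t - 28)/(t^3 + 6*t^2 + 11*t + 6)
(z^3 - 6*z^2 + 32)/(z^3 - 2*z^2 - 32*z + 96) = (z + 2)/(z + 6)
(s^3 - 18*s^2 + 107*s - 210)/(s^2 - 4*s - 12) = (s^2 - 12*s + 35)/(s + 2)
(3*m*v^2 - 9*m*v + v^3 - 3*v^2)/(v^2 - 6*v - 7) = v*(-3*m*v + 9*m - v^2 + 3*v)/(-v^2 + 6*v + 7)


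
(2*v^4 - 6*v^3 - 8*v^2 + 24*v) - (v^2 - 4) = 2*v^4 - 6*v^3 - 9*v^2 + 24*v + 4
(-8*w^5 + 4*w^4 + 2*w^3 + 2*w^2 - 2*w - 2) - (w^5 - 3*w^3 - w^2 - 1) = -9*w^5 + 4*w^4 + 5*w^3 + 3*w^2 - 2*w - 1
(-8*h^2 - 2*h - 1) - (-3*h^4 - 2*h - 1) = 3*h^4 - 8*h^2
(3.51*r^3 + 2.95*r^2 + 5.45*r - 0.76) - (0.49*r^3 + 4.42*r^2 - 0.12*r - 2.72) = 3.02*r^3 - 1.47*r^2 + 5.57*r + 1.96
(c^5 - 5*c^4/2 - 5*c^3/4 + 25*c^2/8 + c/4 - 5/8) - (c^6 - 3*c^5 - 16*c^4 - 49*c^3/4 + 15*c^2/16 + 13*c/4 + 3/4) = -c^6 + 4*c^5 + 27*c^4/2 + 11*c^3 + 35*c^2/16 - 3*c - 11/8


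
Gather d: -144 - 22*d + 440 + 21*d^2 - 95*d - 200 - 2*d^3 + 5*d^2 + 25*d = -2*d^3 + 26*d^2 - 92*d + 96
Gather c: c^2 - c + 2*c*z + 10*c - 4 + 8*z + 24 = c^2 + c*(2*z + 9) + 8*z + 20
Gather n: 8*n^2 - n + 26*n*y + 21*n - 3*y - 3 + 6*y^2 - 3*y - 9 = 8*n^2 + n*(26*y + 20) + 6*y^2 - 6*y - 12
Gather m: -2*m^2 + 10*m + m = -2*m^2 + 11*m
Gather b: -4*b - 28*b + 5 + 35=40 - 32*b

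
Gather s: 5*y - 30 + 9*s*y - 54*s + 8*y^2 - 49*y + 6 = s*(9*y - 54) + 8*y^2 - 44*y - 24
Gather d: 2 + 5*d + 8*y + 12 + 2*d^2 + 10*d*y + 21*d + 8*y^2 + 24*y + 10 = 2*d^2 + d*(10*y + 26) + 8*y^2 + 32*y + 24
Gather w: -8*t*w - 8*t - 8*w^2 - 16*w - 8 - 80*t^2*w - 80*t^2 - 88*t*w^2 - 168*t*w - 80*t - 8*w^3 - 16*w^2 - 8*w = -80*t^2 - 88*t - 8*w^3 + w^2*(-88*t - 24) + w*(-80*t^2 - 176*t - 24) - 8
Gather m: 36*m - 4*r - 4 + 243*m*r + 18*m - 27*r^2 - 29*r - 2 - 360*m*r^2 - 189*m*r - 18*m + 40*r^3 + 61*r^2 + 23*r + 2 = m*(-360*r^2 + 54*r + 36) + 40*r^3 + 34*r^2 - 10*r - 4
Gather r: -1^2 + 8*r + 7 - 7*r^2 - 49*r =-7*r^2 - 41*r + 6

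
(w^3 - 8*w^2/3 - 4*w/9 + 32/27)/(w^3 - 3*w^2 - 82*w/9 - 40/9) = (9*w^2 - 30*w + 16)/(3*(3*w^2 - 11*w - 20))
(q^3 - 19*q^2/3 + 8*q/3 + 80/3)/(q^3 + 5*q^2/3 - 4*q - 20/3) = (q^2 - 8*q + 16)/(q^2 - 4)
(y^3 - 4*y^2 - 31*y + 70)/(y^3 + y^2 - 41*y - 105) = (y - 2)/(y + 3)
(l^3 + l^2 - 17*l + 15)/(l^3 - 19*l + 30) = (l - 1)/(l - 2)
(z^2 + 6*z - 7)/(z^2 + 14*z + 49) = (z - 1)/(z + 7)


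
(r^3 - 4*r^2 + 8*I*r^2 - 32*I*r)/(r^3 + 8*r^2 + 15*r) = (r^2 + r*(-4 + 8*I) - 32*I)/(r^2 + 8*r + 15)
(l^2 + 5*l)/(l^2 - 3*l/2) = 2*(l + 5)/(2*l - 3)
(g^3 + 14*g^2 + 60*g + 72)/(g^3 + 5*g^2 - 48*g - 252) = (g + 2)/(g - 7)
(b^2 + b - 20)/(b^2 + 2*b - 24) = (b + 5)/(b + 6)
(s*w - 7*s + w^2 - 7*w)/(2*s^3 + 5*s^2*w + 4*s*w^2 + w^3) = (w - 7)/(2*s^2 + 3*s*w + w^2)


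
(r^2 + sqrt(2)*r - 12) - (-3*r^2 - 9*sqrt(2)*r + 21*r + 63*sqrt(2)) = 4*r^2 - 21*r + 10*sqrt(2)*r - 63*sqrt(2) - 12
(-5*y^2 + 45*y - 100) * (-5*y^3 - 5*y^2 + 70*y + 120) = 25*y^5 - 200*y^4 - 75*y^3 + 3050*y^2 - 1600*y - 12000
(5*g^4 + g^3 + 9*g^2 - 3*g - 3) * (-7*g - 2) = -35*g^5 - 17*g^4 - 65*g^3 + 3*g^2 + 27*g + 6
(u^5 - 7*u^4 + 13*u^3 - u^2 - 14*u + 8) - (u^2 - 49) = u^5 - 7*u^4 + 13*u^3 - 2*u^2 - 14*u + 57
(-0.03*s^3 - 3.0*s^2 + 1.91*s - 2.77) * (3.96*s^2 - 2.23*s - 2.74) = -0.1188*s^5 - 11.8131*s^4 + 14.3358*s^3 - 7.0085*s^2 + 0.9437*s + 7.5898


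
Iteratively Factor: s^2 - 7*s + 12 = (s - 3)*(s - 4)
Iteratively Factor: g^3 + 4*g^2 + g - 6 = (g + 2)*(g^2 + 2*g - 3) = (g - 1)*(g + 2)*(g + 3)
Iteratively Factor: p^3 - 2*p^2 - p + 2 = (p - 1)*(p^2 - p - 2) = (p - 2)*(p - 1)*(p + 1)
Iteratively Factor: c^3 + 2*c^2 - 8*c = (c)*(c^2 + 2*c - 8) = c*(c + 4)*(c - 2)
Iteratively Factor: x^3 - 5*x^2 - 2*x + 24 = (x - 4)*(x^2 - x - 6) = (x - 4)*(x - 3)*(x + 2)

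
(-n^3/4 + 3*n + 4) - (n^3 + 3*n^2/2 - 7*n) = -5*n^3/4 - 3*n^2/2 + 10*n + 4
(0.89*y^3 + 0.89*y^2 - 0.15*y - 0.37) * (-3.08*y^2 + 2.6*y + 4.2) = -2.7412*y^5 - 0.4272*y^4 + 6.514*y^3 + 4.4876*y^2 - 1.592*y - 1.554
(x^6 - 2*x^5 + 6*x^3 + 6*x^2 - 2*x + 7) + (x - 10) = x^6 - 2*x^5 + 6*x^3 + 6*x^2 - x - 3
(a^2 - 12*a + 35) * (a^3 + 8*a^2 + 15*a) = a^5 - 4*a^4 - 46*a^3 + 100*a^2 + 525*a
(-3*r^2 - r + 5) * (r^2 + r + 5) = -3*r^4 - 4*r^3 - 11*r^2 + 25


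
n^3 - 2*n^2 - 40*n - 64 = (n - 8)*(n + 2)*(n + 4)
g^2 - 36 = (g - 6)*(g + 6)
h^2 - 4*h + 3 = (h - 3)*(h - 1)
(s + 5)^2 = s^2 + 10*s + 25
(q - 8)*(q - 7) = q^2 - 15*q + 56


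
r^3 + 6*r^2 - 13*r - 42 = (r - 3)*(r + 2)*(r + 7)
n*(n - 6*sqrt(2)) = n^2 - 6*sqrt(2)*n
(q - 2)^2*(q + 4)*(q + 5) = q^4 + 5*q^3 - 12*q^2 - 44*q + 80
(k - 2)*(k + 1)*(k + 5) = k^3 + 4*k^2 - 7*k - 10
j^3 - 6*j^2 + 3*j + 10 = (j - 5)*(j - 2)*(j + 1)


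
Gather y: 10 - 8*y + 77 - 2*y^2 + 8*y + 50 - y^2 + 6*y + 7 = -3*y^2 + 6*y + 144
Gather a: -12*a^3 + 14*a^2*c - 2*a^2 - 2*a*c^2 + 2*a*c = -12*a^3 + a^2*(14*c - 2) + a*(-2*c^2 + 2*c)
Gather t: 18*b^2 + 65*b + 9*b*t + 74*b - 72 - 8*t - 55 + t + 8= 18*b^2 + 139*b + t*(9*b - 7) - 119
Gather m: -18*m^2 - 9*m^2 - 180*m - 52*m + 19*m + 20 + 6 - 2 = -27*m^2 - 213*m + 24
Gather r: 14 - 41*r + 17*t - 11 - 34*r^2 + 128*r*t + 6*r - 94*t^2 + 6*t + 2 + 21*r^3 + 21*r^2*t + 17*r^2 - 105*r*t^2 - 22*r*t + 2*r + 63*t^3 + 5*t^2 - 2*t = 21*r^3 + r^2*(21*t - 17) + r*(-105*t^2 + 106*t - 33) + 63*t^3 - 89*t^2 + 21*t + 5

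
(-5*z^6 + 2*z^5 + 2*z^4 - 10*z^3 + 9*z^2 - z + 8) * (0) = 0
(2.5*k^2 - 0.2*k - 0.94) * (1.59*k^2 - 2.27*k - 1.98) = 3.975*k^4 - 5.993*k^3 - 5.9906*k^2 + 2.5298*k + 1.8612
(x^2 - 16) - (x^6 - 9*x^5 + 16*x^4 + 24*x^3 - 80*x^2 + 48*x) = -x^6 + 9*x^5 - 16*x^4 - 24*x^3 + 81*x^2 - 48*x - 16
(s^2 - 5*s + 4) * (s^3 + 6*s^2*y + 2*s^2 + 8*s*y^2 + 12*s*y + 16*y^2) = s^5 + 6*s^4*y - 3*s^4 + 8*s^3*y^2 - 18*s^3*y - 6*s^3 - 24*s^2*y^2 - 36*s^2*y + 8*s^2 - 48*s*y^2 + 48*s*y + 64*y^2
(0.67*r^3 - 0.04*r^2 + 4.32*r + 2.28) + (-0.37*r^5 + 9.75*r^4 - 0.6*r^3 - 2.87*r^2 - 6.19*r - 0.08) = -0.37*r^5 + 9.75*r^4 + 0.0700000000000001*r^3 - 2.91*r^2 - 1.87*r + 2.2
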